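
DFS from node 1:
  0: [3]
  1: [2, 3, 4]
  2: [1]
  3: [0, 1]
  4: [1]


Visit 1, push [4, 3, 2]
Visit 2, push []
Visit 3, push [0]
Visit 0, push []
Visit 4, push []

DFS order: [1, 2, 3, 0, 4]


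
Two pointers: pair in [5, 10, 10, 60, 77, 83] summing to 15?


lo=0(5)+hi=5(83)=88
lo=0(5)+hi=4(77)=82
lo=0(5)+hi=3(60)=65
lo=0(5)+hi=2(10)=15

Yes: 5+10=15


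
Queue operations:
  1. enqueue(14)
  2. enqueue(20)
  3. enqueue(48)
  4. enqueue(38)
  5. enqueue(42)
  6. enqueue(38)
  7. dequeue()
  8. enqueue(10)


enqueue(14) -> [14]
enqueue(20) -> [14, 20]
enqueue(48) -> [14, 20, 48]
enqueue(38) -> [14, 20, 48, 38]
enqueue(42) -> [14, 20, 48, 38, 42]
enqueue(38) -> [14, 20, 48, 38, 42, 38]
dequeue()->14, [20, 48, 38, 42, 38]
enqueue(10) -> [20, 48, 38, 42, 38, 10]

Final queue: [20, 48, 38, 42, 38, 10]


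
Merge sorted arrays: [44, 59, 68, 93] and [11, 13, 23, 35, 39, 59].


Take 11 from B
Take 13 from B
Take 23 from B
Take 35 from B
Take 39 from B
Take 44 from A
Take 59 from A
Take 59 from B

Merged: [11, 13, 23, 35, 39, 44, 59, 59, 68, 93]


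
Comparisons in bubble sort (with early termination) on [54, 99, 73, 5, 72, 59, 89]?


Algorithm: bubble sort (with early termination)
Input: [54, 99, 73, 5, 72, 59, 89]
Sorted: [5, 54, 59, 72, 73, 89, 99]

18


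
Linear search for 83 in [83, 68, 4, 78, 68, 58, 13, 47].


i=0: 83==83 found!

Found at 0, 1 comps


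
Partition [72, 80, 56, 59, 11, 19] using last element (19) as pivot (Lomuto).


Pivot: 19
  11 <= 19: swap -> [11, 80, 56, 59, 72, 19]
Place pivot at 1: [11, 19, 56, 59, 72, 80]

Partitioned: [11, 19, 56, 59, 72, 80]


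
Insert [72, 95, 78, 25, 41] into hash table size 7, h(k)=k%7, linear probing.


Insert 72: h=2 -> slot 2
Insert 95: h=4 -> slot 4
Insert 78: h=1 -> slot 1
Insert 25: h=4, 1 probes -> slot 5
Insert 41: h=6 -> slot 6

Table: [None, 78, 72, None, 95, 25, 41]


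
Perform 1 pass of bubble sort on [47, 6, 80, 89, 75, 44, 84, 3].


Initial: [47, 6, 80, 89, 75, 44, 84, 3]
Pass 1: [6, 47, 80, 75, 44, 84, 3, 89] (5 swaps)

After 1 pass: [6, 47, 80, 75, 44, 84, 3, 89]


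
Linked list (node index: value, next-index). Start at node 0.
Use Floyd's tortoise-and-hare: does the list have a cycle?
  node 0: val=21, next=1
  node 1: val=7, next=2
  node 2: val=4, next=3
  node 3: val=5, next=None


Floyd's tortoise (slow, +1) and hare (fast, +2):
  init: slow=0, fast=0
  step 1: slow=1, fast=2
  step 2: fast 2->3->None, no cycle

Cycle: no


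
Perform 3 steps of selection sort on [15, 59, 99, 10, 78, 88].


Initial: [15, 59, 99, 10, 78, 88]
Step 1: min=10 at 3
  Swap: [10, 59, 99, 15, 78, 88]
Step 2: min=15 at 3
  Swap: [10, 15, 99, 59, 78, 88]
Step 3: min=59 at 3
  Swap: [10, 15, 59, 99, 78, 88]

After 3 steps: [10, 15, 59, 99, 78, 88]


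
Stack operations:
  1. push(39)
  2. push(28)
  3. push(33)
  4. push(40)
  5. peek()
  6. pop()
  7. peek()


push(39) -> [39]
push(28) -> [39, 28]
push(33) -> [39, 28, 33]
push(40) -> [39, 28, 33, 40]
peek()->40
pop()->40, [39, 28, 33]
peek()->33

Final stack: [39, 28, 33]


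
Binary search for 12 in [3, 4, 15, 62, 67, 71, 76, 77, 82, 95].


Step 1: lo=0, hi=9, mid=4, val=67
Step 2: lo=0, hi=3, mid=1, val=4
Step 3: lo=2, hi=3, mid=2, val=15

Not found


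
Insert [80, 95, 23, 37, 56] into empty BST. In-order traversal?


Insert 80: root
Insert 95: R from 80
Insert 23: L from 80
Insert 37: L from 80 -> R from 23
Insert 56: L from 80 -> R from 23 -> R from 37

In-order: [23, 37, 56, 80, 95]


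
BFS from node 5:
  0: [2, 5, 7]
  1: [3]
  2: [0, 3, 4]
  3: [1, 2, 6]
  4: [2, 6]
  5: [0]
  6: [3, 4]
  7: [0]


Visit 5, enqueue [0]
Visit 0, enqueue [2, 7]
Visit 2, enqueue [3, 4]
Visit 7, enqueue []
Visit 3, enqueue [1, 6]
Visit 4, enqueue []
Visit 1, enqueue []
Visit 6, enqueue []

BFS order: [5, 0, 2, 7, 3, 4, 1, 6]


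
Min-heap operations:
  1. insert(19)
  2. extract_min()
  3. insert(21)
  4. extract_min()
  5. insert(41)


insert(19) -> [19]
extract_min()->19, []
insert(21) -> [21]
extract_min()->21, []
insert(41) -> [41]

Final heap: [41]


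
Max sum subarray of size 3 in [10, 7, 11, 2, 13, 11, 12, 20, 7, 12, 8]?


[0:3]: 28
[1:4]: 20
[2:5]: 26
[3:6]: 26
[4:7]: 36
[5:8]: 43
[6:9]: 39
[7:10]: 39
[8:11]: 27

Max: 43 at [5:8]


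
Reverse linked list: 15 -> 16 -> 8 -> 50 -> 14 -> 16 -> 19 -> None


Step 1: curr=15, set curr.next=prev(None) | reversed so far: 15
Step 2: curr=16, set curr.next=prev(15) | reversed so far: 16 -> 15
Step 3: curr=8, set curr.next=prev(16) | reversed so far: 8 -> 16 -> 15
Step 4: curr=50, set curr.next=prev(8) | reversed so far: 50 -> 8 -> 16 -> 15
Step 5: curr=14, set curr.next=prev(50) | reversed so far: 14 -> 50 -> 8 -> 16 -> 15
Step 6: curr=16, set curr.next=prev(14) | reversed so far: 16 -> 14 -> 50 -> 8 -> 16 -> 15
Step 7: curr=19, set curr.next=prev(16) | reversed so far: 19 -> 16 -> 14 -> 50 -> 8 -> 16 -> 15

19 -> 16 -> 14 -> 50 -> 8 -> 16 -> 15 -> None


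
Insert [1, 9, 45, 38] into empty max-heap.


Insert 1: [1]
Insert 9: [9, 1]
Insert 45: [45, 1, 9]
Insert 38: [45, 38, 9, 1]

Final heap: [45, 38, 9, 1]


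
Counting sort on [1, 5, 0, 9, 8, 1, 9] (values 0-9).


Input: [1, 5, 0, 9, 8, 1, 9]
Counts: [1, 2, 0, 0, 0, 1, 0, 0, 1, 2]

Sorted: [0, 1, 1, 5, 8, 9, 9]


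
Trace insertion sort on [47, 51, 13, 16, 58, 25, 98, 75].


Initial: [47, 51, 13, 16, 58, 25, 98, 75]
Insert 51: [47, 51, 13, 16, 58, 25, 98, 75]
Insert 13: [13, 47, 51, 16, 58, 25, 98, 75]
Insert 16: [13, 16, 47, 51, 58, 25, 98, 75]
Insert 58: [13, 16, 47, 51, 58, 25, 98, 75]
Insert 25: [13, 16, 25, 47, 51, 58, 98, 75]
Insert 98: [13, 16, 25, 47, 51, 58, 98, 75]
Insert 75: [13, 16, 25, 47, 51, 58, 75, 98]

Sorted: [13, 16, 25, 47, 51, 58, 75, 98]


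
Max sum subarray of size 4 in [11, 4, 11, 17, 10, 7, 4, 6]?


[0:4]: 43
[1:5]: 42
[2:6]: 45
[3:7]: 38
[4:8]: 27

Max: 45 at [2:6]


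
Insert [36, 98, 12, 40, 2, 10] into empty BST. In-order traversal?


Insert 36: root
Insert 98: R from 36
Insert 12: L from 36
Insert 40: R from 36 -> L from 98
Insert 2: L from 36 -> L from 12
Insert 10: L from 36 -> L from 12 -> R from 2

In-order: [2, 10, 12, 36, 40, 98]


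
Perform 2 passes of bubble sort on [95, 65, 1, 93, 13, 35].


Initial: [95, 65, 1, 93, 13, 35]
Pass 1: [65, 1, 93, 13, 35, 95] (5 swaps)
Pass 2: [1, 65, 13, 35, 93, 95] (3 swaps)

After 2 passes: [1, 65, 13, 35, 93, 95]


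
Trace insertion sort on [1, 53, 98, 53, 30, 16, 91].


Initial: [1, 53, 98, 53, 30, 16, 91]
Insert 53: [1, 53, 98, 53, 30, 16, 91]
Insert 98: [1, 53, 98, 53, 30, 16, 91]
Insert 53: [1, 53, 53, 98, 30, 16, 91]
Insert 30: [1, 30, 53, 53, 98, 16, 91]
Insert 16: [1, 16, 30, 53, 53, 98, 91]
Insert 91: [1, 16, 30, 53, 53, 91, 98]

Sorted: [1, 16, 30, 53, 53, 91, 98]


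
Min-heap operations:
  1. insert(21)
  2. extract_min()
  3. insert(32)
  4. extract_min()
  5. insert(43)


insert(21) -> [21]
extract_min()->21, []
insert(32) -> [32]
extract_min()->32, []
insert(43) -> [43]

Final heap: [43]


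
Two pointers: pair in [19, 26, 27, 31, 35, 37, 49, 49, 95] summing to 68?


lo=0(19)+hi=8(95)=114
lo=0(19)+hi=7(49)=68

Yes: 19+49=68


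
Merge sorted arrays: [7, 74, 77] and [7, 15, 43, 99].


Take 7 from A
Take 7 from B
Take 15 from B
Take 43 from B
Take 74 from A
Take 77 from A

Merged: [7, 7, 15, 43, 74, 77, 99]


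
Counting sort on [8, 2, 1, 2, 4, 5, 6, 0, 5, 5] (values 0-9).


Input: [8, 2, 1, 2, 4, 5, 6, 0, 5, 5]
Counts: [1, 1, 2, 0, 1, 3, 1, 0, 1, 0]

Sorted: [0, 1, 2, 2, 4, 5, 5, 5, 6, 8]


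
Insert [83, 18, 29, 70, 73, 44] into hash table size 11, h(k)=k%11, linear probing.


Insert 83: h=6 -> slot 6
Insert 18: h=7 -> slot 7
Insert 29: h=7, 1 probes -> slot 8
Insert 70: h=4 -> slot 4
Insert 73: h=7, 2 probes -> slot 9
Insert 44: h=0 -> slot 0

Table: [44, None, None, None, 70, None, 83, 18, 29, 73, None]


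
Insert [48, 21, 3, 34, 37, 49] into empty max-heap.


Insert 48: [48]
Insert 21: [48, 21]
Insert 3: [48, 21, 3]
Insert 34: [48, 34, 3, 21]
Insert 37: [48, 37, 3, 21, 34]
Insert 49: [49, 37, 48, 21, 34, 3]

Final heap: [49, 37, 48, 21, 34, 3]


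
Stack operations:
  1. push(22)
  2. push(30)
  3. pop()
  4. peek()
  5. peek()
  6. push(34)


push(22) -> [22]
push(30) -> [22, 30]
pop()->30, [22]
peek()->22
peek()->22
push(34) -> [22, 34]

Final stack: [22, 34]


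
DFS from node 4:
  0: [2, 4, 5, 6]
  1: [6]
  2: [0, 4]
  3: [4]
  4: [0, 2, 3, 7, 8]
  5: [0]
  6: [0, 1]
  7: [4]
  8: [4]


Visit 4, push [8, 7, 3, 2, 0]
Visit 0, push [6, 5, 2]
Visit 2, push []
Visit 5, push []
Visit 6, push [1]
Visit 1, push []
Visit 3, push []
Visit 7, push []
Visit 8, push []

DFS order: [4, 0, 2, 5, 6, 1, 3, 7, 8]


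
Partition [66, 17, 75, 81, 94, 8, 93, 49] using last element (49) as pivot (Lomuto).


Pivot: 49
  17 <= 49: swap -> [17, 66, 75, 81, 94, 8, 93, 49]
  8 <= 49: swap -> [17, 8, 75, 81, 94, 66, 93, 49]
Place pivot at 2: [17, 8, 49, 81, 94, 66, 93, 75]

Partitioned: [17, 8, 49, 81, 94, 66, 93, 75]


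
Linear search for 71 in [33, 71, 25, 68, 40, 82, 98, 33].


i=0: 33!=71
i=1: 71==71 found!

Found at 1, 2 comps


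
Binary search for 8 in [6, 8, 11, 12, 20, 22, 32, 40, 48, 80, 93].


Step 1: lo=0, hi=10, mid=5, val=22
Step 2: lo=0, hi=4, mid=2, val=11
Step 3: lo=0, hi=1, mid=0, val=6
Step 4: lo=1, hi=1, mid=1, val=8

Found at index 1


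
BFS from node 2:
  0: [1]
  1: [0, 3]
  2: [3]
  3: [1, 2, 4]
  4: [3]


Visit 2, enqueue [3]
Visit 3, enqueue [1, 4]
Visit 1, enqueue [0]
Visit 4, enqueue []
Visit 0, enqueue []

BFS order: [2, 3, 1, 4, 0]


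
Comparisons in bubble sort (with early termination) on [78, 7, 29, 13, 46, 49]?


Algorithm: bubble sort (with early termination)
Input: [78, 7, 29, 13, 46, 49]
Sorted: [7, 13, 29, 46, 49, 78]

12


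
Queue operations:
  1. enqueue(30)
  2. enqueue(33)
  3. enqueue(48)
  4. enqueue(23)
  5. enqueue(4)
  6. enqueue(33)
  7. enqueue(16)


enqueue(30) -> [30]
enqueue(33) -> [30, 33]
enqueue(48) -> [30, 33, 48]
enqueue(23) -> [30, 33, 48, 23]
enqueue(4) -> [30, 33, 48, 23, 4]
enqueue(33) -> [30, 33, 48, 23, 4, 33]
enqueue(16) -> [30, 33, 48, 23, 4, 33, 16]

Final queue: [30, 33, 48, 23, 4, 33, 16]


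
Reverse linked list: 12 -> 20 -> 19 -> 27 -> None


Step 1: curr=12, set curr.next=prev(None) | reversed so far: 12
Step 2: curr=20, set curr.next=prev(12) | reversed so far: 20 -> 12
Step 3: curr=19, set curr.next=prev(20) | reversed so far: 19 -> 20 -> 12
Step 4: curr=27, set curr.next=prev(19) | reversed so far: 27 -> 19 -> 20 -> 12

27 -> 19 -> 20 -> 12 -> None


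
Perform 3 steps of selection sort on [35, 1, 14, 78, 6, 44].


Initial: [35, 1, 14, 78, 6, 44]
Step 1: min=1 at 1
  Swap: [1, 35, 14, 78, 6, 44]
Step 2: min=6 at 4
  Swap: [1, 6, 14, 78, 35, 44]
Step 3: min=14 at 2
  Swap: [1, 6, 14, 78, 35, 44]

After 3 steps: [1, 6, 14, 78, 35, 44]


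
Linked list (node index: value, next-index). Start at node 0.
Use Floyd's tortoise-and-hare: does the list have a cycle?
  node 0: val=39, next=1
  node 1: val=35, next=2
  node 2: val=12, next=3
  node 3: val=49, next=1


Floyd's tortoise (slow, +1) and hare (fast, +2):
  init: slow=0, fast=0
  step 1: slow=1, fast=2
  step 2: slow=2, fast=1
  step 3: slow=3, fast=3
  slow == fast at node 3: cycle detected

Cycle: yes


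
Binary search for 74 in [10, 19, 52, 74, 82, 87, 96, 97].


Step 1: lo=0, hi=7, mid=3, val=74

Found at index 3


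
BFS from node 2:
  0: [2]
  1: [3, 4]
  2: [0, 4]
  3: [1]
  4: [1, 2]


Visit 2, enqueue [0, 4]
Visit 0, enqueue []
Visit 4, enqueue [1]
Visit 1, enqueue [3]
Visit 3, enqueue []

BFS order: [2, 0, 4, 1, 3]


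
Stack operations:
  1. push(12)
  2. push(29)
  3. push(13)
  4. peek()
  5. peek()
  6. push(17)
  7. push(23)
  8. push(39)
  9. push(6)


push(12) -> [12]
push(29) -> [12, 29]
push(13) -> [12, 29, 13]
peek()->13
peek()->13
push(17) -> [12, 29, 13, 17]
push(23) -> [12, 29, 13, 17, 23]
push(39) -> [12, 29, 13, 17, 23, 39]
push(6) -> [12, 29, 13, 17, 23, 39, 6]

Final stack: [12, 29, 13, 17, 23, 39, 6]


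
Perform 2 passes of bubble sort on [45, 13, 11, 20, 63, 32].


Initial: [45, 13, 11, 20, 63, 32]
Pass 1: [13, 11, 20, 45, 32, 63] (4 swaps)
Pass 2: [11, 13, 20, 32, 45, 63] (2 swaps)

After 2 passes: [11, 13, 20, 32, 45, 63]


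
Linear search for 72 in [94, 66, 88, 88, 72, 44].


i=0: 94!=72
i=1: 66!=72
i=2: 88!=72
i=3: 88!=72
i=4: 72==72 found!

Found at 4, 5 comps


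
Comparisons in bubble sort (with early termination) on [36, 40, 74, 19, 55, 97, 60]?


Algorithm: bubble sort (with early termination)
Input: [36, 40, 74, 19, 55, 97, 60]
Sorted: [19, 36, 40, 55, 60, 74, 97]

18


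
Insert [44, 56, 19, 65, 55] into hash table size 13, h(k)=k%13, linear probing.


Insert 44: h=5 -> slot 5
Insert 56: h=4 -> slot 4
Insert 19: h=6 -> slot 6
Insert 65: h=0 -> slot 0
Insert 55: h=3 -> slot 3

Table: [65, None, None, 55, 56, 44, 19, None, None, None, None, None, None]


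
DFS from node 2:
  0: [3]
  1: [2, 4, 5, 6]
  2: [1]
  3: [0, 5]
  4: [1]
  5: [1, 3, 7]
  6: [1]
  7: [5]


Visit 2, push [1]
Visit 1, push [6, 5, 4]
Visit 4, push []
Visit 5, push [7, 3]
Visit 3, push [0]
Visit 0, push []
Visit 7, push []
Visit 6, push []

DFS order: [2, 1, 4, 5, 3, 0, 7, 6]


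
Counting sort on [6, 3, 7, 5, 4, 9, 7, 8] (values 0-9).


Input: [6, 3, 7, 5, 4, 9, 7, 8]
Counts: [0, 0, 0, 1, 1, 1, 1, 2, 1, 1]

Sorted: [3, 4, 5, 6, 7, 7, 8, 9]


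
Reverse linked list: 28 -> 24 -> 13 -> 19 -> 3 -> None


Step 1: curr=28, set curr.next=prev(None) | reversed so far: 28
Step 2: curr=24, set curr.next=prev(28) | reversed so far: 24 -> 28
Step 3: curr=13, set curr.next=prev(24) | reversed so far: 13 -> 24 -> 28
Step 4: curr=19, set curr.next=prev(13) | reversed so far: 19 -> 13 -> 24 -> 28
Step 5: curr=3, set curr.next=prev(19) | reversed so far: 3 -> 19 -> 13 -> 24 -> 28

3 -> 19 -> 13 -> 24 -> 28 -> None


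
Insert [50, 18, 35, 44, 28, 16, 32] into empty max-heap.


Insert 50: [50]
Insert 18: [50, 18]
Insert 35: [50, 18, 35]
Insert 44: [50, 44, 35, 18]
Insert 28: [50, 44, 35, 18, 28]
Insert 16: [50, 44, 35, 18, 28, 16]
Insert 32: [50, 44, 35, 18, 28, 16, 32]

Final heap: [50, 44, 35, 18, 28, 16, 32]


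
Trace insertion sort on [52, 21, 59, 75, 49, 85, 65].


Initial: [52, 21, 59, 75, 49, 85, 65]
Insert 21: [21, 52, 59, 75, 49, 85, 65]
Insert 59: [21, 52, 59, 75, 49, 85, 65]
Insert 75: [21, 52, 59, 75, 49, 85, 65]
Insert 49: [21, 49, 52, 59, 75, 85, 65]
Insert 85: [21, 49, 52, 59, 75, 85, 65]
Insert 65: [21, 49, 52, 59, 65, 75, 85]

Sorted: [21, 49, 52, 59, 65, 75, 85]


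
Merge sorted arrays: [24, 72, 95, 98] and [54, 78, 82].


Take 24 from A
Take 54 from B
Take 72 from A
Take 78 from B
Take 82 from B

Merged: [24, 54, 72, 78, 82, 95, 98]


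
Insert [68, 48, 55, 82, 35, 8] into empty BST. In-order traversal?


Insert 68: root
Insert 48: L from 68
Insert 55: L from 68 -> R from 48
Insert 82: R from 68
Insert 35: L from 68 -> L from 48
Insert 8: L from 68 -> L from 48 -> L from 35

In-order: [8, 35, 48, 55, 68, 82]


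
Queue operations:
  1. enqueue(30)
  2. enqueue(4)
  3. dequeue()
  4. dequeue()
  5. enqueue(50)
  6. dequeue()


enqueue(30) -> [30]
enqueue(4) -> [30, 4]
dequeue()->30, [4]
dequeue()->4, []
enqueue(50) -> [50]
dequeue()->50, []

Final queue: []


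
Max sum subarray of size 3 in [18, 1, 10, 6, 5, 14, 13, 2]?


[0:3]: 29
[1:4]: 17
[2:5]: 21
[3:6]: 25
[4:7]: 32
[5:8]: 29

Max: 32 at [4:7]


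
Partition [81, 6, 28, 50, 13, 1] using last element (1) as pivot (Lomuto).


Pivot: 1
Place pivot at 0: [1, 6, 28, 50, 13, 81]

Partitioned: [1, 6, 28, 50, 13, 81]


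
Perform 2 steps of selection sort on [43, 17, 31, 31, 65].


Initial: [43, 17, 31, 31, 65]
Step 1: min=17 at 1
  Swap: [17, 43, 31, 31, 65]
Step 2: min=31 at 2
  Swap: [17, 31, 43, 31, 65]

After 2 steps: [17, 31, 43, 31, 65]


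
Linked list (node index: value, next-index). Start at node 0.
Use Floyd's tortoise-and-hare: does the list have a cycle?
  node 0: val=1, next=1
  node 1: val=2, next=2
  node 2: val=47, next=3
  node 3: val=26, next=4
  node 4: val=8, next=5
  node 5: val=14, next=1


Floyd's tortoise (slow, +1) and hare (fast, +2):
  init: slow=0, fast=0
  step 1: slow=1, fast=2
  step 2: slow=2, fast=4
  step 3: slow=3, fast=1
  step 4: slow=4, fast=3
  step 5: slow=5, fast=5
  slow == fast at node 5: cycle detected

Cycle: yes


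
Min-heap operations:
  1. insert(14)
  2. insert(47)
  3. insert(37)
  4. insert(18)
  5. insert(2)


insert(14) -> [14]
insert(47) -> [14, 47]
insert(37) -> [14, 47, 37]
insert(18) -> [14, 18, 37, 47]
insert(2) -> [2, 14, 37, 47, 18]

Final heap: [2, 14, 37, 47, 18]


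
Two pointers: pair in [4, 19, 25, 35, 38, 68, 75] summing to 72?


lo=0(4)+hi=6(75)=79
lo=0(4)+hi=5(68)=72

Yes: 4+68=72


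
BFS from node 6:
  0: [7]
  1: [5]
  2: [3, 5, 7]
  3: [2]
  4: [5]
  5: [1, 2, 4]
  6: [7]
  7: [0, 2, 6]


Visit 6, enqueue [7]
Visit 7, enqueue [0, 2]
Visit 0, enqueue []
Visit 2, enqueue [3, 5]
Visit 3, enqueue []
Visit 5, enqueue [1, 4]
Visit 1, enqueue []
Visit 4, enqueue []

BFS order: [6, 7, 0, 2, 3, 5, 1, 4]


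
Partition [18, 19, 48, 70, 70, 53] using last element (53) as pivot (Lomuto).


Pivot: 53
  18 <= 53: advance i (no swap)
  19 <= 53: advance i (no swap)
  48 <= 53: advance i (no swap)
Place pivot at 3: [18, 19, 48, 53, 70, 70]

Partitioned: [18, 19, 48, 53, 70, 70]


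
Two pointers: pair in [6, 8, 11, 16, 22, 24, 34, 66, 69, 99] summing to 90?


lo=0(6)+hi=9(99)=105
lo=0(6)+hi=8(69)=75
lo=1(8)+hi=8(69)=77
lo=2(11)+hi=8(69)=80
lo=3(16)+hi=8(69)=85
lo=4(22)+hi=8(69)=91
lo=4(22)+hi=7(66)=88
lo=5(24)+hi=7(66)=90

Yes: 24+66=90


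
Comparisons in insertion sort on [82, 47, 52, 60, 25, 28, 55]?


Algorithm: insertion sort
Input: [82, 47, 52, 60, 25, 28, 55]
Sorted: [25, 28, 47, 52, 55, 60, 82]

17


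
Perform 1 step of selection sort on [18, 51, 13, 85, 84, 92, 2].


Initial: [18, 51, 13, 85, 84, 92, 2]
Step 1: min=2 at 6
  Swap: [2, 51, 13, 85, 84, 92, 18]

After 1 step: [2, 51, 13, 85, 84, 92, 18]


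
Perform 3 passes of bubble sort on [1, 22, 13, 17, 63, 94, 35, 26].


Initial: [1, 22, 13, 17, 63, 94, 35, 26]
Pass 1: [1, 13, 17, 22, 63, 35, 26, 94] (4 swaps)
Pass 2: [1, 13, 17, 22, 35, 26, 63, 94] (2 swaps)
Pass 3: [1, 13, 17, 22, 26, 35, 63, 94] (1 swaps)

After 3 passes: [1, 13, 17, 22, 26, 35, 63, 94]


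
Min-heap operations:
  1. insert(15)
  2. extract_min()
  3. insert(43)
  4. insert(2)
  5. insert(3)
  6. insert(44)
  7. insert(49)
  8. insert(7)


insert(15) -> [15]
extract_min()->15, []
insert(43) -> [43]
insert(2) -> [2, 43]
insert(3) -> [2, 43, 3]
insert(44) -> [2, 43, 3, 44]
insert(49) -> [2, 43, 3, 44, 49]
insert(7) -> [2, 43, 3, 44, 49, 7]

Final heap: [2, 43, 3, 44, 49, 7]


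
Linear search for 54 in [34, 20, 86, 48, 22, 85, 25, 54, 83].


i=0: 34!=54
i=1: 20!=54
i=2: 86!=54
i=3: 48!=54
i=4: 22!=54
i=5: 85!=54
i=6: 25!=54
i=7: 54==54 found!

Found at 7, 8 comps


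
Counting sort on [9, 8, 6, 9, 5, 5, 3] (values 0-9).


Input: [9, 8, 6, 9, 5, 5, 3]
Counts: [0, 0, 0, 1, 0, 2, 1, 0, 1, 2]

Sorted: [3, 5, 5, 6, 8, 9, 9]


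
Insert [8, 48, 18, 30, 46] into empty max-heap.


Insert 8: [8]
Insert 48: [48, 8]
Insert 18: [48, 8, 18]
Insert 30: [48, 30, 18, 8]
Insert 46: [48, 46, 18, 8, 30]

Final heap: [48, 46, 18, 8, 30]


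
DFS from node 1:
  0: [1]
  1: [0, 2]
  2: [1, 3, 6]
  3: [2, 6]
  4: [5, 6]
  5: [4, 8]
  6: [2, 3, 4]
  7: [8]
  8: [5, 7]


Visit 1, push [2, 0]
Visit 0, push []
Visit 2, push [6, 3]
Visit 3, push [6]
Visit 6, push [4]
Visit 4, push [5]
Visit 5, push [8]
Visit 8, push [7]
Visit 7, push []

DFS order: [1, 0, 2, 3, 6, 4, 5, 8, 7]


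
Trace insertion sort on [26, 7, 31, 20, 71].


Initial: [26, 7, 31, 20, 71]
Insert 7: [7, 26, 31, 20, 71]
Insert 31: [7, 26, 31, 20, 71]
Insert 20: [7, 20, 26, 31, 71]
Insert 71: [7, 20, 26, 31, 71]

Sorted: [7, 20, 26, 31, 71]


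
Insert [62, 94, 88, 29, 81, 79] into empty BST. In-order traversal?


Insert 62: root
Insert 94: R from 62
Insert 88: R from 62 -> L from 94
Insert 29: L from 62
Insert 81: R from 62 -> L from 94 -> L from 88
Insert 79: R from 62 -> L from 94 -> L from 88 -> L from 81

In-order: [29, 62, 79, 81, 88, 94]


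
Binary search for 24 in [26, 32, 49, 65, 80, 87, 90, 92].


Step 1: lo=0, hi=7, mid=3, val=65
Step 2: lo=0, hi=2, mid=1, val=32
Step 3: lo=0, hi=0, mid=0, val=26

Not found


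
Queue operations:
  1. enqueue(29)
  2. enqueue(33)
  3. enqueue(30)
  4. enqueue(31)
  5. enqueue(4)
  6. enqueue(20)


enqueue(29) -> [29]
enqueue(33) -> [29, 33]
enqueue(30) -> [29, 33, 30]
enqueue(31) -> [29, 33, 30, 31]
enqueue(4) -> [29, 33, 30, 31, 4]
enqueue(20) -> [29, 33, 30, 31, 4, 20]

Final queue: [29, 33, 30, 31, 4, 20]


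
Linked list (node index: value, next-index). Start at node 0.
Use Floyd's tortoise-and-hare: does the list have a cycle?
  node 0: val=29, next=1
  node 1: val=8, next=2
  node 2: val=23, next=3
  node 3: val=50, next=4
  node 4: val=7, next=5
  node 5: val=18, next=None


Floyd's tortoise (slow, +1) and hare (fast, +2):
  init: slow=0, fast=0
  step 1: slow=1, fast=2
  step 2: slow=2, fast=4
  step 3: fast 4->5->None, no cycle

Cycle: no


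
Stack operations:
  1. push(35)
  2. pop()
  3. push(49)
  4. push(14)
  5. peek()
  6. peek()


push(35) -> [35]
pop()->35, []
push(49) -> [49]
push(14) -> [49, 14]
peek()->14
peek()->14

Final stack: [49, 14]


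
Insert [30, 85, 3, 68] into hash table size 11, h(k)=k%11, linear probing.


Insert 30: h=8 -> slot 8
Insert 85: h=8, 1 probes -> slot 9
Insert 3: h=3 -> slot 3
Insert 68: h=2 -> slot 2

Table: [None, None, 68, 3, None, None, None, None, 30, 85, None]


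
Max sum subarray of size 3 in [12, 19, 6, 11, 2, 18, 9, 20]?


[0:3]: 37
[1:4]: 36
[2:5]: 19
[3:6]: 31
[4:7]: 29
[5:8]: 47

Max: 47 at [5:8]


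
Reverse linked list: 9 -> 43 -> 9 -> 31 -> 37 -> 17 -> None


Step 1: curr=9, set curr.next=prev(None) | reversed so far: 9
Step 2: curr=43, set curr.next=prev(9) | reversed so far: 43 -> 9
Step 3: curr=9, set curr.next=prev(43) | reversed so far: 9 -> 43 -> 9
Step 4: curr=31, set curr.next=prev(9) | reversed so far: 31 -> 9 -> 43 -> 9
Step 5: curr=37, set curr.next=prev(31) | reversed so far: 37 -> 31 -> 9 -> 43 -> 9
Step 6: curr=17, set curr.next=prev(37) | reversed so far: 17 -> 37 -> 31 -> 9 -> 43 -> 9

17 -> 37 -> 31 -> 9 -> 43 -> 9 -> None


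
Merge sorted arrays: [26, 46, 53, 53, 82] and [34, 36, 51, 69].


Take 26 from A
Take 34 from B
Take 36 from B
Take 46 from A
Take 51 from B
Take 53 from A
Take 53 from A
Take 69 from B

Merged: [26, 34, 36, 46, 51, 53, 53, 69, 82]


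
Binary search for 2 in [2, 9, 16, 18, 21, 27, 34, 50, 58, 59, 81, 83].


Step 1: lo=0, hi=11, mid=5, val=27
Step 2: lo=0, hi=4, mid=2, val=16
Step 3: lo=0, hi=1, mid=0, val=2

Found at index 0


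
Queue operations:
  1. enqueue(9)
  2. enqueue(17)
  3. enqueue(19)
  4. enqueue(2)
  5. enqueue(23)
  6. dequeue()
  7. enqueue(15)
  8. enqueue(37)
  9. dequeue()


enqueue(9) -> [9]
enqueue(17) -> [9, 17]
enqueue(19) -> [9, 17, 19]
enqueue(2) -> [9, 17, 19, 2]
enqueue(23) -> [9, 17, 19, 2, 23]
dequeue()->9, [17, 19, 2, 23]
enqueue(15) -> [17, 19, 2, 23, 15]
enqueue(37) -> [17, 19, 2, 23, 15, 37]
dequeue()->17, [19, 2, 23, 15, 37]

Final queue: [19, 2, 23, 15, 37]


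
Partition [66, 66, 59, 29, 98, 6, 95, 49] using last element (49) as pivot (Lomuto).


Pivot: 49
  29 <= 49: swap -> [29, 66, 59, 66, 98, 6, 95, 49]
  6 <= 49: swap -> [29, 6, 59, 66, 98, 66, 95, 49]
Place pivot at 2: [29, 6, 49, 66, 98, 66, 95, 59]

Partitioned: [29, 6, 49, 66, 98, 66, 95, 59]


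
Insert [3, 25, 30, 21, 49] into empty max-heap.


Insert 3: [3]
Insert 25: [25, 3]
Insert 30: [30, 3, 25]
Insert 21: [30, 21, 25, 3]
Insert 49: [49, 30, 25, 3, 21]

Final heap: [49, 30, 25, 3, 21]


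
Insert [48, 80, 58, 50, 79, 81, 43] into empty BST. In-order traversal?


Insert 48: root
Insert 80: R from 48
Insert 58: R from 48 -> L from 80
Insert 50: R from 48 -> L from 80 -> L from 58
Insert 79: R from 48 -> L from 80 -> R from 58
Insert 81: R from 48 -> R from 80
Insert 43: L from 48

In-order: [43, 48, 50, 58, 79, 80, 81]


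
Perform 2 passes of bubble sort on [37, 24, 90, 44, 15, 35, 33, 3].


Initial: [37, 24, 90, 44, 15, 35, 33, 3]
Pass 1: [24, 37, 44, 15, 35, 33, 3, 90] (6 swaps)
Pass 2: [24, 37, 15, 35, 33, 3, 44, 90] (4 swaps)

After 2 passes: [24, 37, 15, 35, 33, 3, 44, 90]


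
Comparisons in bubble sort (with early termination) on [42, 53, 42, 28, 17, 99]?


Algorithm: bubble sort (with early termination)
Input: [42, 53, 42, 28, 17, 99]
Sorted: [17, 28, 42, 42, 53, 99]

15


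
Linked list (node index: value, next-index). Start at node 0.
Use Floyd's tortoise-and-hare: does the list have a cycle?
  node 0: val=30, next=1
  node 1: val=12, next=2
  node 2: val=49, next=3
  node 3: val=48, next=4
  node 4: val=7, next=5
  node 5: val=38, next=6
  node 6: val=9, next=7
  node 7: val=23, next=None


Floyd's tortoise (slow, +1) and hare (fast, +2):
  init: slow=0, fast=0
  step 1: slow=1, fast=2
  step 2: slow=2, fast=4
  step 3: slow=3, fast=6
  step 4: fast 6->7->None, no cycle

Cycle: no


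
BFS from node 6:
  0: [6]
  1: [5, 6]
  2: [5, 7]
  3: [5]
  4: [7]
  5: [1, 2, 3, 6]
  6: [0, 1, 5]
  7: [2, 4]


Visit 6, enqueue [0, 1, 5]
Visit 0, enqueue []
Visit 1, enqueue []
Visit 5, enqueue [2, 3]
Visit 2, enqueue [7]
Visit 3, enqueue []
Visit 7, enqueue [4]
Visit 4, enqueue []

BFS order: [6, 0, 1, 5, 2, 3, 7, 4]


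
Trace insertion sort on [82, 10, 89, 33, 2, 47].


Initial: [82, 10, 89, 33, 2, 47]
Insert 10: [10, 82, 89, 33, 2, 47]
Insert 89: [10, 82, 89, 33, 2, 47]
Insert 33: [10, 33, 82, 89, 2, 47]
Insert 2: [2, 10, 33, 82, 89, 47]
Insert 47: [2, 10, 33, 47, 82, 89]

Sorted: [2, 10, 33, 47, 82, 89]


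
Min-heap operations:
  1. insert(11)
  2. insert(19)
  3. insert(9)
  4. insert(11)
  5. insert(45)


insert(11) -> [11]
insert(19) -> [11, 19]
insert(9) -> [9, 19, 11]
insert(11) -> [9, 11, 11, 19]
insert(45) -> [9, 11, 11, 19, 45]

Final heap: [9, 11, 11, 19, 45]


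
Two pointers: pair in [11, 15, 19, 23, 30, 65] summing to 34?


lo=0(11)+hi=5(65)=76
lo=0(11)+hi=4(30)=41
lo=0(11)+hi=3(23)=34

Yes: 11+23=34


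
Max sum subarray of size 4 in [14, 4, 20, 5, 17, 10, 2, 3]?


[0:4]: 43
[1:5]: 46
[2:6]: 52
[3:7]: 34
[4:8]: 32

Max: 52 at [2:6]


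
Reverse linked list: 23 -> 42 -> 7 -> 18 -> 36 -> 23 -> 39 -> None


Step 1: curr=23, set curr.next=prev(None) | reversed so far: 23
Step 2: curr=42, set curr.next=prev(23) | reversed so far: 42 -> 23
Step 3: curr=7, set curr.next=prev(42) | reversed so far: 7 -> 42 -> 23
Step 4: curr=18, set curr.next=prev(7) | reversed so far: 18 -> 7 -> 42 -> 23
Step 5: curr=36, set curr.next=prev(18) | reversed so far: 36 -> 18 -> 7 -> 42 -> 23
Step 6: curr=23, set curr.next=prev(36) | reversed so far: 23 -> 36 -> 18 -> 7 -> 42 -> 23
Step 7: curr=39, set curr.next=prev(23) | reversed so far: 39 -> 23 -> 36 -> 18 -> 7 -> 42 -> 23

39 -> 23 -> 36 -> 18 -> 7 -> 42 -> 23 -> None


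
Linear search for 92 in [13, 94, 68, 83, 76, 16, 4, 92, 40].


i=0: 13!=92
i=1: 94!=92
i=2: 68!=92
i=3: 83!=92
i=4: 76!=92
i=5: 16!=92
i=6: 4!=92
i=7: 92==92 found!

Found at 7, 8 comps


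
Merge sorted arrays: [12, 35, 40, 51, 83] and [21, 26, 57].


Take 12 from A
Take 21 from B
Take 26 from B
Take 35 from A
Take 40 from A
Take 51 from A
Take 57 from B

Merged: [12, 21, 26, 35, 40, 51, 57, 83]


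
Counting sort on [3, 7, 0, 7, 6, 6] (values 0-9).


Input: [3, 7, 0, 7, 6, 6]
Counts: [1, 0, 0, 1, 0, 0, 2, 2, 0, 0]

Sorted: [0, 3, 6, 6, 7, 7]


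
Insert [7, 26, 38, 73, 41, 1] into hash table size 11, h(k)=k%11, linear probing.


Insert 7: h=7 -> slot 7
Insert 26: h=4 -> slot 4
Insert 38: h=5 -> slot 5
Insert 73: h=7, 1 probes -> slot 8
Insert 41: h=8, 1 probes -> slot 9
Insert 1: h=1 -> slot 1

Table: [None, 1, None, None, 26, 38, None, 7, 73, 41, None]


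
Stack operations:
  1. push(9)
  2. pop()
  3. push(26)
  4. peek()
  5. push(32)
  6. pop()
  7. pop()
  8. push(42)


push(9) -> [9]
pop()->9, []
push(26) -> [26]
peek()->26
push(32) -> [26, 32]
pop()->32, [26]
pop()->26, []
push(42) -> [42]

Final stack: [42]


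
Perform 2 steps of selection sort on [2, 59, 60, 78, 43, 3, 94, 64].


Initial: [2, 59, 60, 78, 43, 3, 94, 64]
Step 1: min=2 at 0
  Swap: [2, 59, 60, 78, 43, 3, 94, 64]
Step 2: min=3 at 5
  Swap: [2, 3, 60, 78, 43, 59, 94, 64]

After 2 steps: [2, 3, 60, 78, 43, 59, 94, 64]


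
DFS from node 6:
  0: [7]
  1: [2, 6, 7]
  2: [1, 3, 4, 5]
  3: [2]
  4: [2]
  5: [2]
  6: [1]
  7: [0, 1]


Visit 6, push [1]
Visit 1, push [7, 2]
Visit 2, push [5, 4, 3]
Visit 3, push []
Visit 4, push []
Visit 5, push []
Visit 7, push [0]
Visit 0, push []

DFS order: [6, 1, 2, 3, 4, 5, 7, 0]


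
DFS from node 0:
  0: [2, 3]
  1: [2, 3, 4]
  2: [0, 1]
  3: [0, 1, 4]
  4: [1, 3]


Visit 0, push [3, 2]
Visit 2, push [1]
Visit 1, push [4, 3]
Visit 3, push [4]
Visit 4, push []

DFS order: [0, 2, 1, 3, 4]


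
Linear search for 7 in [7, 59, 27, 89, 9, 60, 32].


i=0: 7==7 found!

Found at 0, 1 comps


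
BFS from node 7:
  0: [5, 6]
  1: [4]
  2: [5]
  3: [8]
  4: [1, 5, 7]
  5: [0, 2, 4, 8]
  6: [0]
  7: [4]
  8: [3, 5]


Visit 7, enqueue [4]
Visit 4, enqueue [1, 5]
Visit 1, enqueue []
Visit 5, enqueue [0, 2, 8]
Visit 0, enqueue [6]
Visit 2, enqueue []
Visit 8, enqueue [3]
Visit 6, enqueue []
Visit 3, enqueue []

BFS order: [7, 4, 1, 5, 0, 2, 8, 6, 3]


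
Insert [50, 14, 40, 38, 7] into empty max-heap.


Insert 50: [50]
Insert 14: [50, 14]
Insert 40: [50, 14, 40]
Insert 38: [50, 38, 40, 14]
Insert 7: [50, 38, 40, 14, 7]

Final heap: [50, 38, 40, 14, 7]


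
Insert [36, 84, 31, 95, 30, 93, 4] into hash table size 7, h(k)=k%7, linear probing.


Insert 36: h=1 -> slot 1
Insert 84: h=0 -> slot 0
Insert 31: h=3 -> slot 3
Insert 95: h=4 -> slot 4
Insert 30: h=2 -> slot 2
Insert 93: h=2, 3 probes -> slot 5
Insert 4: h=4, 2 probes -> slot 6

Table: [84, 36, 30, 31, 95, 93, 4]


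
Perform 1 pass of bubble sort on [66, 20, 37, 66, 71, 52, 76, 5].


Initial: [66, 20, 37, 66, 71, 52, 76, 5]
Pass 1: [20, 37, 66, 66, 52, 71, 5, 76] (4 swaps)

After 1 pass: [20, 37, 66, 66, 52, 71, 5, 76]


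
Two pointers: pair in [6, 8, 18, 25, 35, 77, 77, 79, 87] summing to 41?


lo=0(6)+hi=8(87)=93
lo=0(6)+hi=7(79)=85
lo=0(6)+hi=6(77)=83
lo=0(6)+hi=5(77)=83
lo=0(6)+hi=4(35)=41

Yes: 6+35=41


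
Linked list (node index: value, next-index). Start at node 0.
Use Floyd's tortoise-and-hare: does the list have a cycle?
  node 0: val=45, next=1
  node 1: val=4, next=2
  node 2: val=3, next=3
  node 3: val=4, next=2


Floyd's tortoise (slow, +1) and hare (fast, +2):
  init: slow=0, fast=0
  step 1: slow=1, fast=2
  step 2: slow=2, fast=2
  slow == fast at node 2: cycle detected

Cycle: yes


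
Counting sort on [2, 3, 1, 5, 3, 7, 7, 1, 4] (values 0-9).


Input: [2, 3, 1, 5, 3, 7, 7, 1, 4]
Counts: [0, 2, 1, 2, 1, 1, 0, 2, 0, 0]

Sorted: [1, 1, 2, 3, 3, 4, 5, 7, 7]


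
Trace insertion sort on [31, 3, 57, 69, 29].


Initial: [31, 3, 57, 69, 29]
Insert 3: [3, 31, 57, 69, 29]
Insert 57: [3, 31, 57, 69, 29]
Insert 69: [3, 31, 57, 69, 29]
Insert 29: [3, 29, 31, 57, 69]

Sorted: [3, 29, 31, 57, 69]


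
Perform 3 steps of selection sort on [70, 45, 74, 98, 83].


Initial: [70, 45, 74, 98, 83]
Step 1: min=45 at 1
  Swap: [45, 70, 74, 98, 83]
Step 2: min=70 at 1
  Swap: [45, 70, 74, 98, 83]
Step 3: min=74 at 2
  Swap: [45, 70, 74, 98, 83]

After 3 steps: [45, 70, 74, 98, 83]


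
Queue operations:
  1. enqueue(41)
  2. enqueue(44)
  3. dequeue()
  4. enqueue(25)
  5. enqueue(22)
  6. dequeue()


enqueue(41) -> [41]
enqueue(44) -> [41, 44]
dequeue()->41, [44]
enqueue(25) -> [44, 25]
enqueue(22) -> [44, 25, 22]
dequeue()->44, [25, 22]

Final queue: [25, 22]


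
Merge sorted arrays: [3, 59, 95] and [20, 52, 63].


Take 3 from A
Take 20 from B
Take 52 from B
Take 59 from A
Take 63 from B

Merged: [3, 20, 52, 59, 63, 95]


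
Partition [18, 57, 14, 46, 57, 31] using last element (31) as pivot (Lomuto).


Pivot: 31
  18 <= 31: advance i (no swap)
  14 <= 31: swap -> [18, 14, 57, 46, 57, 31]
Place pivot at 2: [18, 14, 31, 46, 57, 57]

Partitioned: [18, 14, 31, 46, 57, 57]


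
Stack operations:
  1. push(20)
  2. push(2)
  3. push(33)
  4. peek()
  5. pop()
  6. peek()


push(20) -> [20]
push(2) -> [20, 2]
push(33) -> [20, 2, 33]
peek()->33
pop()->33, [20, 2]
peek()->2

Final stack: [20, 2]


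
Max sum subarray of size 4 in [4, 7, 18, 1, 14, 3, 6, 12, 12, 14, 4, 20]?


[0:4]: 30
[1:5]: 40
[2:6]: 36
[3:7]: 24
[4:8]: 35
[5:9]: 33
[6:10]: 44
[7:11]: 42
[8:12]: 50

Max: 50 at [8:12]


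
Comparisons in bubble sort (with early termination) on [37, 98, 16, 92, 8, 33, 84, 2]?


Algorithm: bubble sort (with early termination)
Input: [37, 98, 16, 92, 8, 33, 84, 2]
Sorted: [2, 8, 16, 33, 37, 84, 92, 98]

28


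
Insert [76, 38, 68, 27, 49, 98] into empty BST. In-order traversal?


Insert 76: root
Insert 38: L from 76
Insert 68: L from 76 -> R from 38
Insert 27: L from 76 -> L from 38
Insert 49: L from 76 -> R from 38 -> L from 68
Insert 98: R from 76

In-order: [27, 38, 49, 68, 76, 98]


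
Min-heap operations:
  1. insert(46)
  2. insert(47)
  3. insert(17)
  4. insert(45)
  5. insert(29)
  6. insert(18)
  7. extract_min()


insert(46) -> [46]
insert(47) -> [46, 47]
insert(17) -> [17, 47, 46]
insert(45) -> [17, 45, 46, 47]
insert(29) -> [17, 29, 46, 47, 45]
insert(18) -> [17, 29, 18, 47, 45, 46]
extract_min()->17, [18, 29, 46, 47, 45]

Final heap: [18, 29, 46, 47, 45]


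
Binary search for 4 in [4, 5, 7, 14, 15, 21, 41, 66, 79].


Step 1: lo=0, hi=8, mid=4, val=15
Step 2: lo=0, hi=3, mid=1, val=5
Step 3: lo=0, hi=0, mid=0, val=4

Found at index 0


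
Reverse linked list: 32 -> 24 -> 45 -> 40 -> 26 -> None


Step 1: curr=32, set curr.next=prev(None) | reversed so far: 32
Step 2: curr=24, set curr.next=prev(32) | reversed so far: 24 -> 32
Step 3: curr=45, set curr.next=prev(24) | reversed so far: 45 -> 24 -> 32
Step 4: curr=40, set curr.next=prev(45) | reversed so far: 40 -> 45 -> 24 -> 32
Step 5: curr=26, set curr.next=prev(40) | reversed so far: 26 -> 40 -> 45 -> 24 -> 32

26 -> 40 -> 45 -> 24 -> 32 -> None


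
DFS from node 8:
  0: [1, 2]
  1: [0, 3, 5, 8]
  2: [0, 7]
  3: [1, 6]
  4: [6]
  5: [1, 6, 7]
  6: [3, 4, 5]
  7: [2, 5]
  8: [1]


Visit 8, push [1]
Visit 1, push [5, 3, 0]
Visit 0, push [2]
Visit 2, push [7]
Visit 7, push [5]
Visit 5, push [6]
Visit 6, push [4, 3]
Visit 3, push []
Visit 4, push []

DFS order: [8, 1, 0, 2, 7, 5, 6, 3, 4]


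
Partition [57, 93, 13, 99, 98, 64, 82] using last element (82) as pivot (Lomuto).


Pivot: 82
  57 <= 82: advance i (no swap)
  13 <= 82: swap -> [57, 13, 93, 99, 98, 64, 82]
  64 <= 82: swap -> [57, 13, 64, 99, 98, 93, 82]
Place pivot at 3: [57, 13, 64, 82, 98, 93, 99]

Partitioned: [57, 13, 64, 82, 98, 93, 99]


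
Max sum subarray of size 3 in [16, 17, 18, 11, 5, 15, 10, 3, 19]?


[0:3]: 51
[1:4]: 46
[2:5]: 34
[3:6]: 31
[4:7]: 30
[5:8]: 28
[6:9]: 32

Max: 51 at [0:3]


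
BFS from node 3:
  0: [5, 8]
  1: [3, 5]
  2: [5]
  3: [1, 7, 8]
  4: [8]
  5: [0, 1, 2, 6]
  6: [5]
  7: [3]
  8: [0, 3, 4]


Visit 3, enqueue [1, 7, 8]
Visit 1, enqueue [5]
Visit 7, enqueue []
Visit 8, enqueue [0, 4]
Visit 5, enqueue [2, 6]
Visit 0, enqueue []
Visit 4, enqueue []
Visit 2, enqueue []
Visit 6, enqueue []

BFS order: [3, 1, 7, 8, 5, 0, 4, 2, 6]


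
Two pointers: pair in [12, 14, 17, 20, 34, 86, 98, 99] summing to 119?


lo=0(12)+hi=7(99)=111
lo=1(14)+hi=7(99)=113
lo=2(17)+hi=7(99)=116
lo=3(20)+hi=7(99)=119

Yes: 20+99=119


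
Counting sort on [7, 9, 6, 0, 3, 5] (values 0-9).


Input: [7, 9, 6, 0, 3, 5]
Counts: [1, 0, 0, 1, 0, 1, 1, 1, 0, 1]

Sorted: [0, 3, 5, 6, 7, 9]


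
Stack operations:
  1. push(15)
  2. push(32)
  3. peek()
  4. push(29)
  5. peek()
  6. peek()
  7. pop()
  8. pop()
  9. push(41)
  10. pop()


push(15) -> [15]
push(32) -> [15, 32]
peek()->32
push(29) -> [15, 32, 29]
peek()->29
peek()->29
pop()->29, [15, 32]
pop()->32, [15]
push(41) -> [15, 41]
pop()->41, [15]

Final stack: [15]


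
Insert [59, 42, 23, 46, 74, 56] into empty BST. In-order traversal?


Insert 59: root
Insert 42: L from 59
Insert 23: L from 59 -> L from 42
Insert 46: L from 59 -> R from 42
Insert 74: R from 59
Insert 56: L from 59 -> R from 42 -> R from 46

In-order: [23, 42, 46, 56, 59, 74]


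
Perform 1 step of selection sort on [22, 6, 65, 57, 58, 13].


Initial: [22, 6, 65, 57, 58, 13]
Step 1: min=6 at 1
  Swap: [6, 22, 65, 57, 58, 13]

After 1 step: [6, 22, 65, 57, 58, 13]


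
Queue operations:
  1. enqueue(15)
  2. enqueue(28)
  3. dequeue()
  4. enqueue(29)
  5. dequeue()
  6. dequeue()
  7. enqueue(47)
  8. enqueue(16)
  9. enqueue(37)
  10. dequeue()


enqueue(15) -> [15]
enqueue(28) -> [15, 28]
dequeue()->15, [28]
enqueue(29) -> [28, 29]
dequeue()->28, [29]
dequeue()->29, []
enqueue(47) -> [47]
enqueue(16) -> [47, 16]
enqueue(37) -> [47, 16, 37]
dequeue()->47, [16, 37]

Final queue: [16, 37]


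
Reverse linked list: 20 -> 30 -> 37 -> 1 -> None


Step 1: curr=20, set curr.next=prev(None) | reversed so far: 20
Step 2: curr=30, set curr.next=prev(20) | reversed so far: 30 -> 20
Step 3: curr=37, set curr.next=prev(30) | reversed so far: 37 -> 30 -> 20
Step 4: curr=1, set curr.next=prev(37) | reversed so far: 1 -> 37 -> 30 -> 20

1 -> 37 -> 30 -> 20 -> None


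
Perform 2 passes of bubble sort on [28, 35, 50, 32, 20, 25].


Initial: [28, 35, 50, 32, 20, 25]
Pass 1: [28, 35, 32, 20, 25, 50] (3 swaps)
Pass 2: [28, 32, 20, 25, 35, 50] (3 swaps)

After 2 passes: [28, 32, 20, 25, 35, 50]


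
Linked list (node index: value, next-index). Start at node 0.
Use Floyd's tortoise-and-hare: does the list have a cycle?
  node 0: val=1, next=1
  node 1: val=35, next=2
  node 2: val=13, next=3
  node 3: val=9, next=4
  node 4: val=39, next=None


Floyd's tortoise (slow, +1) and hare (fast, +2):
  init: slow=0, fast=0
  step 1: slow=1, fast=2
  step 2: slow=2, fast=4
  step 3: fast -> None, no cycle

Cycle: no


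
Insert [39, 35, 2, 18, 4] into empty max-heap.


Insert 39: [39]
Insert 35: [39, 35]
Insert 2: [39, 35, 2]
Insert 18: [39, 35, 2, 18]
Insert 4: [39, 35, 2, 18, 4]

Final heap: [39, 35, 2, 18, 4]


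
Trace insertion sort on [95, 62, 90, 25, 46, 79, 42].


Initial: [95, 62, 90, 25, 46, 79, 42]
Insert 62: [62, 95, 90, 25, 46, 79, 42]
Insert 90: [62, 90, 95, 25, 46, 79, 42]
Insert 25: [25, 62, 90, 95, 46, 79, 42]
Insert 46: [25, 46, 62, 90, 95, 79, 42]
Insert 79: [25, 46, 62, 79, 90, 95, 42]
Insert 42: [25, 42, 46, 62, 79, 90, 95]

Sorted: [25, 42, 46, 62, 79, 90, 95]


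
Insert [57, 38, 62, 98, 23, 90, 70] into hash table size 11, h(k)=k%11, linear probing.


Insert 57: h=2 -> slot 2
Insert 38: h=5 -> slot 5
Insert 62: h=7 -> slot 7
Insert 98: h=10 -> slot 10
Insert 23: h=1 -> slot 1
Insert 90: h=2, 1 probes -> slot 3
Insert 70: h=4 -> slot 4

Table: [None, 23, 57, 90, 70, 38, None, 62, None, None, 98]


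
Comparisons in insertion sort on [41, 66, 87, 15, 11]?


Algorithm: insertion sort
Input: [41, 66, 87, 15, 11]
Sorted: [11, 15, 41, 66, 87]

9


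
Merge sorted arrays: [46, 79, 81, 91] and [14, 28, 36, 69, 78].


Take 14 from B
Take 28 from B
Take 36 from B
Take 46 from A
Take 69 from B
Take 78 from B

Merged: [14, 28, 36, 46, 69, 78, 79, 81, 91]


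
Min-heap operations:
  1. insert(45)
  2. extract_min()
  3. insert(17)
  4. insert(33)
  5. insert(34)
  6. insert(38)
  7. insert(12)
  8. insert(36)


insert(45) -> [45]
extract_min()->45, []
insert(17) -> [17]
insert(33) -> [17, 33]
insert(34) -> [17, 33, 34]
insert(38) -> [17, 33, 34, 38]
insert(12) -> [12, 17, 34, 38, 33]
insert(36) -> [12, 17, 34, 38, 33, 36]

Final heap: [12, 17, 34, 38, 33, 36]
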